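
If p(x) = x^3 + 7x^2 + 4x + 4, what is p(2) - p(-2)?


p(2) = 48
p(-2) = 16
p(2) - p(-2) = 48 - 16 = 32


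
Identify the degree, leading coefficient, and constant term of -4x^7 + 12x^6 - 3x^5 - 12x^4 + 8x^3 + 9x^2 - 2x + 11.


Highest power of x is 7, with coefficient -4. Constant term is 11.
Degree = 7, leading coefficient = -4, constant term = 11


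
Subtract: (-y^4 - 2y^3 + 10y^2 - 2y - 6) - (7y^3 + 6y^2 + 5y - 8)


Distribute the minus sign:
  (-y^4 - 2y^3 + 10y^2 - 2y - 6)
- (7y^3 + 6y^2 + 5y - 8)
Negate second polynomial: -7y^3 - 6y^2 - 5y + 8
Add: -y^4 - 9y^3 + 4y^2 - 7y + 2


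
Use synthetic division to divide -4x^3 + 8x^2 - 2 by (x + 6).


Synthetic division with c = -6. Coefficients: -4, 8, 0, -2
Bring down -4.
  -4 * -6 = 24; 24 + 8 = 32
  32 * -6 = -192; -192 + 0 = -192
  -192 * -6 = 1152; 1152 - 2 = 1150
Quotient: -4x^2 + 32x - 192, Remainder: 1150


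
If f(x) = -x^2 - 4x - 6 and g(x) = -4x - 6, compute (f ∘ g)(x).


Substitute g(x) into f:
f(g(x)) = -1*(-4x - 6)^2 + (-4)*(-4x - 6) + (-6)
(-4x - 6)^2 = 16x^2 + 48x + 36
Expand and combine: -16x^2 - 32x - 18


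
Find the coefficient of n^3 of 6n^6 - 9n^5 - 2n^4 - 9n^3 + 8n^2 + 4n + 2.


Read off the coefficient of n^3: -9


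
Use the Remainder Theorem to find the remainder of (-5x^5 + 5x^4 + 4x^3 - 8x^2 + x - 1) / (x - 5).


By the Remainder Theorem, the remainder equals p(5):
  -5*(5)^5 = -15625
  5*(5)^4 = 3125
  4*(5)^3 = 500
  -8*(5)^2 = -200
  1*(5)^1 = 5
  constant: -1
Sum: -15625 + 3125 + 500 - 200 + 5 - 1 = -12196


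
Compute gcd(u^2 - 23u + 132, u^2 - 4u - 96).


Factor each:
  u^2 - 23u + 132 = (u - 12)(u - 11)
  u^2 - 4u - 96 = (u - 12)(u + 8)
Common monic factor: u - 12


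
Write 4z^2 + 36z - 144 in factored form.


Roots satisfy r1 + r2 = -b/a = -9 and r1*r2 = c/a = -36.
So r1 = -12, r2 = 3.
4z^2 + 36z - 144 = 4(z - r1)(z - r2) = 4(z + 12)(z - 3)


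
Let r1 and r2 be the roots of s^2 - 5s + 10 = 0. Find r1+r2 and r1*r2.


For as^2+bs+c=0: sum = -b/a, product = c/a.
a=1, b=-5, c=10
Sum = -(-5)/1 = 5
Product = (10)/1 = 10


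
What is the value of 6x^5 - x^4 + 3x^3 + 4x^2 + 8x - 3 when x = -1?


Using direct substitution:
  6 * (-1)^5 = -6
  -1 * (-1)^4 = -1
  3 * (-1)^3 = -3
  4 * (-1)^2 = 4
  8 * (-1)^1 = -8
  constant: -3
Sum = -6 - 1 - 3 + 4 - 8 - 3 = -17


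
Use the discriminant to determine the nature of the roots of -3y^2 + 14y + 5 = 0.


D = b^2 - 4ac = (14)^2 - 4(-3)(5) = 196 + 60 = 256
Since D > 0: two distinct rational roots


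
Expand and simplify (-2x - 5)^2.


Expand (-2x - 5)^2 by repeated multiplication:
= 4x^2 + 20x + 25


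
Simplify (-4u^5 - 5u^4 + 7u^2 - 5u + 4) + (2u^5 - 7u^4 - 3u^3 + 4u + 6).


Align terms by degree and add:
  -4u^5 - 5u^4 + 7u^2 - 5u + 4
+ 2u^5 - 7u^4 - 3u^3 + 4u + 6
= -2u^5 - 12u^4 - 3u^3 + 7u^2 - u + 10


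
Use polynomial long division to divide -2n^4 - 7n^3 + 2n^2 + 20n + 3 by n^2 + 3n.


(-2n^4 - 7n^3 + 2n^2 + 20n + 3) / (n^2 + 3n)
Step 1: -2n^2 * (n^2 + 3n) = -2n^4 - 6n^3; subtract.
Step 2: -n * (n^2 + 3n) = -n^3 - 3n^2; subtract.
Step 3: 5 * (n^2 + 3n) = 5n^2 + 15n; subtract.
Quotient: -2n^2 - n + 5, Remainder: 5n + 3


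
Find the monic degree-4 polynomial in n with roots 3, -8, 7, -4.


p(n) = (n - 3)(n + 8)(n - 7)(n + 4)
Expand: n^4 + 2n^3 - 67n^2 - 68n + 672


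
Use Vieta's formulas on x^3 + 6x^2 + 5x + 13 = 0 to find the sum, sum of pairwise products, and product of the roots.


Monic cubic x^3+bx^2+cx+d=0: sum=-b, pairwise sum=c, product=-d.
b=6, c=5, d=13
r1+r2+r3 = -6
r1r2+r1r3+r2r3 = 5
r1r2r3 = -13


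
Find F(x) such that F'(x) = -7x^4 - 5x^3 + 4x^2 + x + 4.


Reverse power rule on each term:
  ∫ -7x^4 dx = -(7/5)x^5
  ∫ -5x^3 dx = -(5/4)x^4
  ∫ 4x^2 dx = (4/3)x^3
  ∫ x dx = (1/2)x^2
  ∫ 4 dx = 4x
F(x) = -(7/5)x^5 - (5/4)x^4 + (4/3)x^3 + (1/2)x^2 + 4x + C


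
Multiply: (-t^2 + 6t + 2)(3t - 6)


Distribute each term of the first polynomial:
  (-t^2)(3t - 6) = -3t^3 + 6t^2
  (6t)(3t - 6) = 18t^2 - 36t
  (2)(3t - 6) = 6t - 12
Sum: -3t^3 + 24t^2 - 30t - 12


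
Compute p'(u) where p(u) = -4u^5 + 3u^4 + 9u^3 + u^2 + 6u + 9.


Apply the power rule term by term:
  d/du(-4u^5) = -20u^4
  d/du(3u^4) = 12u^3
  d/du(9u^3) = 27u^2
  d/du(u^2) = 2u
  d/du(6u) = 6
  d/du(9) = 0
p'(u) = -20u^4 + 12u^3 + 27u^2 + 2u + 6


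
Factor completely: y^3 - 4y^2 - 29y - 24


Try integer roots (divisors of -24). y=8: p(8)=0.
Divide out (y - 8): quotient is y^2 + 4y + 3.
Factor the quadratic: (y + 3)(y + 1)
Result: (y - 8)(y + 3)(y + 1)


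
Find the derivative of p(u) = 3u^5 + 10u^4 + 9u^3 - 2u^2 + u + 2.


Apply the power rule term by term:
  d/du(3u^5) = 15u^4
  d/du(10u^4) = 40u^3
  d/du(9u^3) = 27u^2
  d/du(-2u^2) = -4u
  d/du(u) = 1
  d/du(2) = 0
p'(u) = 15u^4 + 40u^3 + 27u^2 - 4u + 1


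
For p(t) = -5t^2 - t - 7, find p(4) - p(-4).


p(4) = -91
p(-4) = -83
p(4) - p(-4) = -91 + 83 = -8


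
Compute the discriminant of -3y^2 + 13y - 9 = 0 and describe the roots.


D = b^2 - 4ac = (13)^2 - 4(-3)(-9) = 169 - 108 = 61
Since D > 0: two distinct irrational roots


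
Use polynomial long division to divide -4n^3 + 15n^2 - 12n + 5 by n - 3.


(-4n^3 + 15n^2 - 12n + 5) / (n - 3)
Step 1: -4n^2 * (n - 3) = -4n^3 + 12n^2; subtract.
Step 2: 3n * (n - 3) = 3n^2 - 9n; subtract.
Step 3: -3 * (n - 3) = -3n + 9; subtract.
Quotient: -4n^2 + 3n - 3, Remainder: -4


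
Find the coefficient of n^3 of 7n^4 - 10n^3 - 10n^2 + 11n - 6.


Read off the coefficient of n^3: -10


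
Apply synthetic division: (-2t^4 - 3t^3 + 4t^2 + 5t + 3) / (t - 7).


Synthetic division with c = 7. Coefficients: -2, -3, 4, 5, 3
Bring down -2.
  -2 * 7 = -14; -14 - 3 = -17
  -17 * 7 = -119; -119 + 4 = -115
  -115 * 7 = -805; -805 + 5 = -800
  -800 * 7 = -5600; -5600 + 3 = -5597
Quotient: -2t^3 - 17t^2 - 115t - 800, Remainder: -5597


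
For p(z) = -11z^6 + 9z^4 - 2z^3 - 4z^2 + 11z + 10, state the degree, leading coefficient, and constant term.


Highest power of z is 6, with coefficient -11. Constant term is 10.
Degree = 6, leading coefficient = -11, constant term = 10


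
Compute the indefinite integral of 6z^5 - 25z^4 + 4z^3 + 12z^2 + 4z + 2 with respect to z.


Reverse power rule on each term:
  ∫ 6z^5 dz = z^6
  ∫ -25z^4 dz = -5z^5
  ∫ 4z^3 dz = z^4
  ∫ 12z^2 dz = 4z^3
  ∫ 4z dz = 2z^2
  ∫ 2 dz = 2z
F(z) = z^6 - 5z^5 + z^4 + 4z^3 + 2z^2 + 2z + C


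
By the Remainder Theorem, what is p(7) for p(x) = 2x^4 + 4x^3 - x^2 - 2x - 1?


By the Remainder Theorem, the remainder equals p(7):
  2*(7)^4 = 4802
  4*(7)^3 = 1372
  -1*(7)^2 = -49
  -2*(7)^1 = -14
  constant: -1
Sum: 4802 + 1372 - 49 - 14 - 1 = 6110


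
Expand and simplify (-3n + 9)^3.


Expand (-3n + 9)^3 by repeated multiplication:
  (-3n + 9)^2 = 9n^2 - 54n + 81
= -27n^3 + 243n^2 - 729n + 729


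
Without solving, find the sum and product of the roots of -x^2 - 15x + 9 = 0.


For ax^2+bx+c=0: sum = -b/a, product = c/a.
a=-1, b=-15, c=9
Sum = -(-15)/-1 = -15
Product = (9)/-1 = -9


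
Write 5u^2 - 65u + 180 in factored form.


Roots satisfy r1 + r2 = -b/a = 13 and r1*r2 = c/a = 36.
So r1 = 9, r2 = 4.
5u^2 - 65u + 180 = 5(u - r1)(u - r2) = 5(u - 9)(u - 4)


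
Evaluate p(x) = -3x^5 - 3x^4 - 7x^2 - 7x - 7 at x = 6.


Using direct substitution:
  -3 * (6)^5 = -23328
  -3 * (6)^4 = -3888
  0 * (6)^3 = 0
  -7 * (6)^2 = -252
  -7 * (6)^1 = -42
  constant: -7
Sum = -23328 - 3888 + 0 - 252 - 42 - 7 = -27517


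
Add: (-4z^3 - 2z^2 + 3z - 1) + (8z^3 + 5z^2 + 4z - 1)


Align terms by degree and add:
  -4z^3 - 2z^2 + 3z - 1
+ 8z^3 + 5z^2 + 4z - 1
= 4z^3 + 3z^2 + 7z - 2


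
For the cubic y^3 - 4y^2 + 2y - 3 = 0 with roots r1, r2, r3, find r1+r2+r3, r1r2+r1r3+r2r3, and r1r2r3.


Monic cubic y^3+by^2+cy+d=0: sum=-b, pairwise sum=c, product=-d.
b=-4, c=2, d=-3
r1+r2+r3 = 4
r1r2+r1r3+r2r3 = 2
r1r2r3 = 3


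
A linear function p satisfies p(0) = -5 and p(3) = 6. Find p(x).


p(x) = mx + b. Using p(0)=-5, p(3)=6:
m = (-5 - 6)/(0 - 3) = -11/-3 = 11/3
b = -5 - m*(0) = -5 = -5
p(x) = (11/3)x - 5


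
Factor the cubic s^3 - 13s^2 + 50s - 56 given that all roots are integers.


Try integer roots (divisors of -56). s=4: p(4)=0.
Divide out (s - 4): quotient is s^2 - 9s + 14.
Factor the quadratic: (s - 7)(s - 2)
Result: (s - 4)(s - 7)(s - 2)


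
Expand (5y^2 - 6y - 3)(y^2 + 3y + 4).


Distribute each term of the first polynomial:
  (5y^2)(y^2 + 3y + 4) = 5y^4 + 15y^3 + 20y^2
  (-6y)(y^2 + 3y + 4) = -6y^3 - 18y^2 - 24y
  (-3)(y^2 + 3y + 4) = -3y^2 - 9y - 12
Sum: 5y^4 + 9y^3 - y^2 - 33y - 12


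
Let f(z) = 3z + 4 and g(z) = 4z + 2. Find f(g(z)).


Substitute g(z) into f:
f(g(z)) = 3*(4z + 2) + 4
Expand and combine: 12z + 10


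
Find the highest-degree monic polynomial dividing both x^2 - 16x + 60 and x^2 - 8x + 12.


Factor each:
  x^2 - 16x + 60 = (x - 6)(x - 10)
  x^2 - 8x + 12 = (x - 6)(x - 2)
Common monic factor: x - 6


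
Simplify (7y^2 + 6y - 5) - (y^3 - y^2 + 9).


Distribute the minus sign:
  (7y^2 + 6y - 5)
- (y^3 - y^2 + 9)
Negate second polynomial: -y^3 + y^2 - 9
Add: -y^3 + 8y^2 + 6y - 14


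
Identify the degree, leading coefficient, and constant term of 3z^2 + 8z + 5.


Highest power of z is 2, with coefficient 3. Constant term is 5.
Degree = 2, leading coefficient = 3, constant term = 5


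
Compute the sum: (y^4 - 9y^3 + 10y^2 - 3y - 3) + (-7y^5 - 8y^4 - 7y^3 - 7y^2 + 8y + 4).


Align terms by degree and add:
  y^4 - 9y^3 + 10y^2 - 3y - 3
  -7y^5 - 8y^4 - 7y^3 - 7y^2 + 8y + 4
= -7y^5 - 7y^4 - 16y^3 + 3y^2 + 5y + 1


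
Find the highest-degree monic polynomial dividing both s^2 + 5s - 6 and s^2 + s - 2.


Factor each:
  s^2 + 5s - 6 = (s - 1)(s + 6)
  s^2 + s - 2 = (s - 1)(s + 2)
Common monic factor: s - 1


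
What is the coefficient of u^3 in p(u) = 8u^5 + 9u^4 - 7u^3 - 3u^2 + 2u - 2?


Read off the coefficient of u^3: -7


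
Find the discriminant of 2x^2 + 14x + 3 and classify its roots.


D = b^2 - 4ac = (14)^2 - 4(2)(3) = 196 - 24 = 172
Since D > 0: two distinct irrational roots


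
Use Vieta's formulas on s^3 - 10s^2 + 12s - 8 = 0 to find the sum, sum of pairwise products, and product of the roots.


Monic cubic s^3+bs^2+cs+d=0: sum=-b, pairwise sum=c, product=-d.
b=-10, c=12, d=-8
r1+r2+r3 = 10
r1r2+r1r3+r2r3 = 12
r1r2r3 = 8


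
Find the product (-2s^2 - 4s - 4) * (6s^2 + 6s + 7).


Distribute each term of the first polynomial:
  (-2s^2)(6s^2 + 6s + 7) = -12s^4 - 12s^3 - 14s^2
  (-4s)(6s^2 + 6s + 7) = -24s^3 - 24s^2 - 28s
  (-4)(6s^2 + 6s + 7) = -24s^2 - 24s - 28
Sum: -12s^4 - 36s^3 - 62s^2 - 52s - 28


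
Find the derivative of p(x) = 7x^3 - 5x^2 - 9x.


Apply the power rule term by term:
  d/dx(7x^3) = 21x^2
  d/dx(-5x^2) = -10x
  d/dx(-9x) = -9
p'(x) = 21x^2 - 10x - 9


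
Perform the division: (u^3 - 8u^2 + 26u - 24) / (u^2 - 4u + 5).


(u^3 - 8u^2 + 26u - 24) / (u^2 - 4u + 5)
Step 1: u * (u^2 - 4u + 5) = u^3 - 4u^2 + 5u; subtract.
Step 2: -4 * (u^2 - 4u + 5) = -4u^2 + 16u - 20; subtract.
Quotient: u - 4, Remainder: 5u - 4


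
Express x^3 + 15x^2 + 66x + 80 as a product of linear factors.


Try integer roots (divisors of 80). x=-8: p(-8)=0.
Divide out (x + 8): quotient is x^2 + 7x + 10.
Factor the quadratic: (x + 5)(x + 2)
Result: (x + 8)(x + 5)(x + 2)


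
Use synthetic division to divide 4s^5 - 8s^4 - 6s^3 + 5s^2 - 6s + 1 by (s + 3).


Synthetic division with c = -3. Coefficients: 4, -8, -6, 5, -6, 1
Bring down 4.
  4 * -3 = -12; -12 - 8 = -20
  -20 * -3 = 60; 60 - 6 = 54
  54 * -3 = -162; -162 + 5 = -157
  -157 * -3 = 471; 471 - 6 = 465
  465 * -3 = -1395; -1395 + 1 = -1394
Quotient: 4s^4 - 20s^3 + 54s^2 - 157s + 465, Remainder: -1394


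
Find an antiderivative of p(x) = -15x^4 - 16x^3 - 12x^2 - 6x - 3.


Reverse power rule on each term:
  ∫ -15x^4 dx = -3x^5
  ∫ -16x^3 dx = -4x^4
  ∫ -12x^2 dx = -4x^3
  ∫ -6x dx = -3x^2
  ∫ -3 dx = -3x
F(x) = -3x^5 - 4x^4 - 4x^3 - 3x^2 - 3x + C


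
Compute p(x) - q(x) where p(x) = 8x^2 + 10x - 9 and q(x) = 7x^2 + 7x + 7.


Distribute the minus sign:
  (8x^2 + 10x - 9)
- (7x^2 + 7x + 7)
Negate second polynomial: -7x^2 - 7x - 7
Add: x^2 + 3x - 16


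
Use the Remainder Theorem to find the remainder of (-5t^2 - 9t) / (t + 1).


By the Remainder Theorem, the remainder equals p(-1):
  -5*(-1)^2 = -5
  -9*(-1)^1 = 9
  constant: 0
Sum: -5 + 9 + 0 = 4


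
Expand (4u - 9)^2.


Expand (4u - 9)^2 by repeated multiplication:
= 16u^2 - 72u + 81


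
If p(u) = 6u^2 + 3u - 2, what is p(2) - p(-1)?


p(2) = 28
p(-1) = 1
p(2) - p(-1) = 28 - 1 = 27


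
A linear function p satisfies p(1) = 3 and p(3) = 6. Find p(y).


p(y) = my + b. Using p(1)=3, p(3)=6:
m = (3 - 6)/(1 - 3) = -3/-2 = 3/2
b = 3 - m*(1) = 3 - 3/2 = 3/2
p(y) = (3/2)y + (3/2)


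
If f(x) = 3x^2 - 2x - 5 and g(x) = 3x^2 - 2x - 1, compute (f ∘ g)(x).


Substitute g(x) into f:
f(g(x)) = 3*(3x^2 - 2x - 1)^2 + (-2)*(3x^2 - 2x - 1) + (-5)
(3x^2 - 2x - 1)^2 = 9x^4 - 12x^3 - 2x^2 + 4x + 1
Expand and combine: 27x^4 - 36x^3 - 12x^2 + 16x


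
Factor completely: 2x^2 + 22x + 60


Roots satisfy r1 + r2 = -b/a = -11 and r1*r2 = c/a = 30.
So r1 = -5, r2 = -6.
2x^2 + 22x + 60 = 2(x - r1)(x - r2) = 2(x + 5)(x + 6)


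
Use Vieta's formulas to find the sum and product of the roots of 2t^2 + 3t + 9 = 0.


For at^2+bt+c=0: sum = -b/a, product = c/a.
a=2, b=3, c=9
Sum = -(3)/2 = -3/2
Product = (9)/2 = 9/2


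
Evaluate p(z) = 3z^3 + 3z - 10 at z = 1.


Using direct substitution:
  3 * (1)^3 = 3
  0 * (1)^2 = 0
  3 * (1)^1 = 3
  constant: -10
Sum = 3 + 0 + 3 - 10 = -4


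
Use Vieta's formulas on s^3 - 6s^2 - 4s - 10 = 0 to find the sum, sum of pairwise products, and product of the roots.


Monic cubic s^3+bs^2+cs+d=0: sum=-b, pairwise sum=c, product=-d.
b=-6, c=-4, d=-10
r1+r2+r3 = 6
r1r2+r1r3+r2r3 = -4
r1r2r3 = 10


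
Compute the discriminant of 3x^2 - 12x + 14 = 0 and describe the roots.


D = b^2 - 4ac = (-12)^2 - 4(3)(14) = 144 - 168 = -24
Since D < 0: two complex conjugate roots (no real roots)


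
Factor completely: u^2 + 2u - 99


Roots satisfy r1 + r2 = -b/a = -2 and r1*r2 = c/a = -99.
So r1 = 9, r2 = -11.
u^2 + 2u - 99 = (u - r1)(u - r2) = (u - 9)(u + 11)


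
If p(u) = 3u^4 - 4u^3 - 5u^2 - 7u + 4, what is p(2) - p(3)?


p(2) = -14
p(3) = 73
p(2) - p(3) = -14 - 73 = -87


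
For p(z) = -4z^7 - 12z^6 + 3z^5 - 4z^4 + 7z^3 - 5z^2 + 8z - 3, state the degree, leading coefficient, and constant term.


Highest power of z is 7, with coefficient -4. Constant term is -3.
Degree = 7, leading coefficient = -4, constant term = -3


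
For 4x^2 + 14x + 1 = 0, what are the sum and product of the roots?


For ax^2+bx+c=0: sum = -b/a, product = c/a.
a=4, b=14, c=1
Sum = -(14)/4 = -7/2
Product = (1)/4 = 1/4


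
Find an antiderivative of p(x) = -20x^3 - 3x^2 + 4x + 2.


Reverse power rule on each term:
  ∫ -20x^3 dx = -5x^4
  ∫ -3x^2 dx = -x^3
  ∫ 4x dx = 2x^2
  ∫ 2 dx = 2x
F(x) = -5x^4 - x^3 + 2x^2 + 2x + C


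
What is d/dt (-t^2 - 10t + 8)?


Apply the power rule term by term:
  d/dt(-t^2) = -2t
  d/dt(-10t) = -10
  d/dt(8) = 0
p'(t) = -2t - 10


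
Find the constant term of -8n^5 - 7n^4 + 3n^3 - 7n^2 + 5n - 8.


Read off the constant term: -8


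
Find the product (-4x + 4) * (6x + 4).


Distribute each term of the first polynomial:
  (-4x)(6x + 4) = -24x^2 - 16x
  (4)(6x + 4) = 24x + 16
Sum: -24x^2 + 8x + 16


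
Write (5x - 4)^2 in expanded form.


Expand (5x - 4)^2 by repeated multiplication:
= 25x^2 - 40x + 16


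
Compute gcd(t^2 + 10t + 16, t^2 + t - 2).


Factor each:
  t^2 + 10t + 16 = (t + 2)(t + 8)
  t^2 + t - 2 = (t + 2)(t - 1)
Common monic factor: t + 2


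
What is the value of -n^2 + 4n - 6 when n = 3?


Using direct substitution:
  -1 * (3)^2 = -9
  4 * (3)^1 = 12
  constant: -6
Sum = -9 + 12 - 6 = -3


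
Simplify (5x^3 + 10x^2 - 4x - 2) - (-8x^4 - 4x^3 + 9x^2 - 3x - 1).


Distribute the minus sign:
  (5x^3 + 10x^2 - 4x - 2)
- (-8x^4 - 4x^3 + 9x^2 - 3x - 1)
Negate second polynomial: 8x^4 + 4x^3 - 9x^2 + 3x + 1
Add: 8x^4 + 9x^3 + x^2 - x - 1


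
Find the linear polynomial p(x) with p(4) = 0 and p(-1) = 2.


p(x) = mx + b. Using p(4)=0, p(-1)=2:
m = (0 - 2)/(4 + 1) = -2/5 = -2/5
b = 0 - m*(4) = 0 + 8/5 = 8/5
p(x) = -(2/5)x + (8/5)


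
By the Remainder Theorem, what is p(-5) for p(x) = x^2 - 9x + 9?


By the Remainder Theorem, the remainder equals p(-5):
  1*(-5)^2 = 25
  -9*(-5)^1 = 45
  constant: 9
Sum: 25 + 45 + 9 = 79


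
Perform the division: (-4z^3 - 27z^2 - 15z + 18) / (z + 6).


(-4z^3 - 27z^2 - 15z + 18) / (z + 6)
Step 1: -4z^2 * (z + 6) = -4z^3 - 24z^2; subtract.
Step 2: -3z * (z + 6) = -3z^2 - 18z; subtract.
Step 3: 3 * (z + 6) = 3z + 18; subtract.
Quotient: -4z^2 - 3z + 3, Remainder: 0


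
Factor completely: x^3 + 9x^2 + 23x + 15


Try integer roots (divisors of 15). x=-1: p(-1)=0.
Divide out (x + 1): quotient is x^2 + 8x + 15.
Factor the quadratic: (x + 5)(x + 3)
Result: (x + 1)(x + 5)(x + 3)


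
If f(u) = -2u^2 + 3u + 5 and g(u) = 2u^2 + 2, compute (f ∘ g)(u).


Substitute g(u) into f:
f(g(u)) = -2*(2u^2 + 2)^2 + 3*(2u^2 + 2) + 5
(2u^2 + 2)^2 = 4u^4 + 8u^2 + 4
Expand and combine: -8u^4 - 10u^2 + 3


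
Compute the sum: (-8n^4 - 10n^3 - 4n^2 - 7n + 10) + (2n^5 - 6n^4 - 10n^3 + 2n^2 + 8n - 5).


Align terms by degree and add:
  -8n^4 - 10n^3 - 4n^2 - 7n + 10
+ 2n^5 - 6n^4 - 10n^3 + 2n^2 + 8n - 5
= 2n^5 - 14n^4 - 20n^3 - 2n^2 + n + 5


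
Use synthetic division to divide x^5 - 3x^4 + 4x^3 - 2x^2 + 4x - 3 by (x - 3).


Synthetic division with c = 3. Coefficients: 1, -3, 4, -2, 4, -3
Bring down 1.
  1 * 3 = 3; 3 - 3 = 0
  0 * 3 = 0; 0 + 4 = 4
  4 * 3 = 12; 12 - 2 = 10
  10 * 3 = 30; 30 + 4 = 34
  34 * 3 = 102; 102 - 3 = 99
Quotient: x^4 + 4x^2 + 10x + 34, Remainder: 99


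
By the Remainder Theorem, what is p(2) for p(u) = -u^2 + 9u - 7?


By the Remainder Theorem, the remainder equals p(2):
  -1*(2)^2 = -4
  9*(2)^1 = 18
  constant: -7
Sum: -4 + 18 - 7 = 7


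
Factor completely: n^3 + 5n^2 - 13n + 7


Try integer roots (divisors of 7). n=-7: p(-7)=0.
Divide out (n + 7): quotient is n^2 - 2n + 1.
Factor the quadratic: (n - 1)(n - 1)
Result: (n + 7)(n - 1)(n - 1)


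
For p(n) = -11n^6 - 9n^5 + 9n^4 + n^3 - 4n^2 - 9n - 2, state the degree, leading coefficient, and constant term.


Highest power of n is 6, with coefficient -11. Constant term is -2.
Degree = 6, leading coefficient = -11, constant term = -2


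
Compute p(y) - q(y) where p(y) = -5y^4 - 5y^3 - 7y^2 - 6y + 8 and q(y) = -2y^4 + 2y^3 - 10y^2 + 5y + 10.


Distribute the minus sign:
  (-5y^4 - 5y^3 - 7y^2 - 6y + 8)
- (-2y^4 + 2y^3 - 10y^2 + 5y + 10)
Negate second polynomial: 2y^4 - 2y^3 + 10y^2 - 5y - 10
Add: -3y^4 - 7y^3 + 3y^2 - 11y - 2


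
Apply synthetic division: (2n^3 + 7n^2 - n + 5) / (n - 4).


Synthetic division with c = 4. Coefficients: 2, 7, -1, 5
Bring down 2.
  2 * 4 = 8; 8 + 7 = 15
  15 * 4 = 60; 60 - 1 = 59
  59 * 4 = 236; 236 + 5 = 241
Quotient: 2n^2 + 15n + 59, Remainder: 241


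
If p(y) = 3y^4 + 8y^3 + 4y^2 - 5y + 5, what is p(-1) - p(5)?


p(-1) = 9
p(5) = 2955
p(-1) - p(5) = 9 - 2955 = -2946


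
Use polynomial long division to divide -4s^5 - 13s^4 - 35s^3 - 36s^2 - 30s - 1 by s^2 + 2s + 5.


(-4s^5 - 13s^4 - 35s^3 - 36s^2 - 30s - 1) / (s^2 + 2s + 5)
Step 1: -4s^3 * (s^2 + 2s + 5) = -4s^5 - 8s^4 - 20s^3; subtract.
Step 2: -5s^2 * (s^2 + 2s + 5) = -5s^4 - 10s^3 - 25s^2; subtract.
Step 3: -5s * (s^2 + 2s + 5) = -5s^3 - 10s^2 - 25s; subtract.
Step 4: -1 * (s^2 + 2s + 5) = -s^2 - 2s - 5; subtract.
Quotient: -4s^3 - 5s^2 - 5s - 1, Remainder: -3s + 4


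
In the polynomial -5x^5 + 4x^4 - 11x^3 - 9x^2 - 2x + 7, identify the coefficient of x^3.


Read off the coefficient of x^3: -11


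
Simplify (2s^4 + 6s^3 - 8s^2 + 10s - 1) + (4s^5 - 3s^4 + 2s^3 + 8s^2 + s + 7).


Align terms by degree and add:
  2s^4 + 6s^3 - 8s^2 + 10s - 1
+ 4s^5 - 3s^4 + 2s^3 + 8s^2 + s + 7
= 4s^5 - s^4 + 8s^3 + 11s + 6


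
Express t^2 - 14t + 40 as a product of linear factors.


Roots satisfy r1 + r2 = -b/a = 14 and r1*r2 = c/a = 40.
So r1 = 10, r2 = 4.
t^2 - 14t + 40 = (t - r1)(t - r2) = (t - 10)(t - 4)


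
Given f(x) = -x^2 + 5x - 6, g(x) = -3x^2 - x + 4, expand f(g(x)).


Substitute g(x) into f:
f(g(x)) = -1*(-3x^2 - x + 4)^2 + 5*(-3x^2 - x + 4) + (-6)
(-3x^2 - x + 4)^2 = 9x^4 + 6x^3 - 23x^2 - 8x + 16
Expand and combine: -9x^4 - 6x^3 + 8x^2 + 3x - 2


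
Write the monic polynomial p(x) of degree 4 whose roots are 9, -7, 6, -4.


p(x) = (x - 9)(x + 7)(x - 6)(x + 4)
Expand: x^4 - 4x^3 - 83x^2 + 174x + 1512


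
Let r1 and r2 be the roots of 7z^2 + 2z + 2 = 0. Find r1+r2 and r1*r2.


For az^2+bz+c=0: sum = -b/a, product = c/a.
a=7, b=2, c=2
Sum = -(2)/7 = -2/7
Product = (2)/7 = 2/7


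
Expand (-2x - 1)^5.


Expand (-2x - 1)^5 by repeated multiplication:
  (-2x - 1)^2 = 4x^2 + 4x + 1
  (-2x - 1)^3 = -8x^3 - 12x^2 - 6x - 1
  (-2x - 1)^4 = 16x^4 + 32x^3 + 24x^2 + 8x + 1
= -32x^5 - 80x^4 - 80x^3 - 40x^2 - 10x - 1


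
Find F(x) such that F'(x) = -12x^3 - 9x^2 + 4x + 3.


Reverse power rule on each term:
  ∫ -12x^3 dx = -3x^4
  ∫ -9x^2 dx = -3x^3
  ∫ 4x dx = 2x^2
  ∫ 3 dx = 3x
F(x) = -3x^4 - 3x^3 + 2x^2 + 3x + C


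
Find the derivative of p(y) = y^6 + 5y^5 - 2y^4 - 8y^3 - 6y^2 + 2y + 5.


Apply the power rule term by term:
  d/dy(y^6) = 6y^5
  d/dy(5y^5) = 25y^4
  d/dy(-2y^4) = -8y^3
  d/dy(-8y^3) = -24y^2
  d/dy(-6y^2) = -12y
  d/dy(2y) = 2
  d/dy(5) = 0
p'(y) = 6y^5 + 25y^4 - 8y^3 - 24y^2 - 12y + 2


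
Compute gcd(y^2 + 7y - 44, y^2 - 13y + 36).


Factor each:
  y^2 + 7y - 44 = (y - 4)(y + 11)
  y^2 - 13y + 36 = (y - 4)(y - 9)
Common monic factor: y - 4


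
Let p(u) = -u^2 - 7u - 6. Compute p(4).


Using direct substitution:
  -1 * (4)^2 = -16
  -7 * (4)^1 = -28
  constant: -6
Sum = -16 - 28 - 6 = -50


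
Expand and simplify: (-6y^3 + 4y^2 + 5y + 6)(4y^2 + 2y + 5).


Distribute each term of the first polynomial:
  (-6y^3)(4y^2 + 2y + 5) = -24y^5 - 12y^4 - 30y^3
  (4y^2)(4y^2 + 2y + 5) = 16y^4 + 8y^3 + 20y^2
  (5y)(4y^2 + 2y + 5) = 20y^3 + 10y^2 + 25y
  (6)(4y^2 + 2y + 5) = 24y^2 + 12y + 30
Sum: -24y^5 + 4y^4 - 2y^3 + 54y^2 + 37y + 30


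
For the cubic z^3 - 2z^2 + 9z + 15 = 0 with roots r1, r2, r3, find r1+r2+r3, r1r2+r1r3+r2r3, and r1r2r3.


Monic cubic z^3+bz^2+cz+d=0: sum=-b, pairwise sum=c, product=-d.
b=-2, c=9, d=15
r1+r2+r3 = 2
r1r2+r1r3+r2r3 = 9
r1r2r3 = -15


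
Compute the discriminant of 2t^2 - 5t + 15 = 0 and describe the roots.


D = b^2 - 4ac = (-5)^2 - 4(2)(15) = 25 - 120 = -95
Since D < 0: two complex conjugate roots (no real roots)


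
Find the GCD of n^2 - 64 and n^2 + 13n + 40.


Factor each:
  n^2 - 64 = (n + 8)(n - 8)
  n^2 + 13n + 40 = (n + 8)(n + 5)
Common monic factor: n + 8


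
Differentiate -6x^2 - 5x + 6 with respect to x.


Apply the power rule term by term:
  d/dx(-6x^2) = -12x
  d/dx(-5x) = -5
  d/dx(6) = 0
p'(x) = -12x - 5


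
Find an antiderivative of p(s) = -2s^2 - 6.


Reverse power rule on each term:
  ∫ -2s^2 ds = -(2/3)s^3
  ∫ -6 ds = -6s
F(s) = -(2/3)s^3 - 6s + C


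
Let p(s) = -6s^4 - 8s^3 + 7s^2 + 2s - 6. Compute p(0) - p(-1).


p(0) = -6
p(-1) = 1
p(0) - p(-1) = -6 - 1 = -7


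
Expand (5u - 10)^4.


Expand (5u - 10)^4 by repeated multiplication:
  (5u - 10)^2 = 25u^2 - 100u + 100
  (5u - 10)^3 = 125u^3 - 750u^2 + 1500u - 1000
= 625u^4 - 5000u^3 + 15000u^2 - 20000u + 10000


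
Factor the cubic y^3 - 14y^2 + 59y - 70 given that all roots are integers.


Try integer roots (divisors of -70). y=5: p(5)=0.
Divide out (y - 5): quotient is y^2 - 9y + 14.
Factor the quadratic: (y - 2)(y - 7)
Result: (y - 5)(y - 2)(y - 7)


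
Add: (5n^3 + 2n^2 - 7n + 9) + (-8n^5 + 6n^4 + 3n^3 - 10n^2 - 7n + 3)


Align terms by degree and add:
  5n^3 + 2n^2 - 7n + 9
  -8n^5 + 6n^4 + 3n^3 - 10n^2 - 7n + 3
= -8n^5 + 6n^4 + 8n^3 - 8n^2 - 14n + 12


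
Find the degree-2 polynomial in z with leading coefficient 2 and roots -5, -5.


p(z) = 2(z + 5)(z + 5)
Expand: 2z^2 + 20z + 50


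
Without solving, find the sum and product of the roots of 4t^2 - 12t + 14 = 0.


For at^2+bt+c=0: sum = -b/a, product = c/a.
a=4, b=-12, c=14
Sum = -(-12)/4 = 3
Product = (14)/4 = 7/2


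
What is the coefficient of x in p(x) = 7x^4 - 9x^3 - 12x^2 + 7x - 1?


Read off the coefficient of x: 7


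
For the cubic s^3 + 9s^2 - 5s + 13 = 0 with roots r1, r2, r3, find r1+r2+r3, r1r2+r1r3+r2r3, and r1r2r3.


Monic cubic s^3+bs^2+cs+d=0: sum=-b, pairwise sum=c, product=-d.
b=9, c=-5, d=13
r1+r2+r3 = -9
r1r2+r1r3+r2r3 = -5
r1r2r3 = -13


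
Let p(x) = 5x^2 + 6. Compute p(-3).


Using direct substitution:
  5 * (-3)^2 = 45
  0 * (-3)^1 = 0
  constant: 6
Sum = 45 + 0 + 6 = 51


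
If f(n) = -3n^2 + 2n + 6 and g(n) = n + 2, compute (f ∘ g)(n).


Substitute g(n) into f:
f(g(n)) = -3*(n + 2)^2 + 2*(n + 2) + 6
(n + 2)^2 = n^2 + 4n + 4
Expand and combine: -3n^2 - 10n - 2


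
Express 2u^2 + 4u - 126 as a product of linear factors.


Roots satisfy r1 + r2 = -b/a = -2 and r1*r2 = c/a = -63.
So r1 = 7, r2 = -9.
2u^2 + 4u - 126 = 2(u - r1)(u - r2) = 2(u - 7)(u + 9)


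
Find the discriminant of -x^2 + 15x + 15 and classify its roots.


D = b^2 - 4ac = (15)^2 - 4(-1)(15) = 225 + 60 = 285
Since D > 0: two distinct irrational roots


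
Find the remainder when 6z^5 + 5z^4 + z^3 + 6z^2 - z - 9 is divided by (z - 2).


By the Remainder Theorem, the remainder equals p(2):
  6*(2)^5 = 192
  5*(2)^4 = 80
  1*(2)^3 = 8
  6*(2)^2 = 24
  -1*(2)^1 = -2
  constant: -9
Sum: 192 + 80 + 8 + 24 - 2 - 9 = 293


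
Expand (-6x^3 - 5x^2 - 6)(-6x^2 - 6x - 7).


Distribute each term of the first polynomial:
  (-6x^3)(-6x^2 - 6x - 7) = 36x^5 + 36x^4 + 42x^3
  (-5x^2)(-6x^2 - 6x - 7) = 30x^4 + 30x^3 + 35x^2
  (-6)(-6x^2 - 6x - 7) = 36x^2 + 36x + 42
Sum: 36x^5 + 66x^4 + 72x^3 + 71x^2 + 36x + 42


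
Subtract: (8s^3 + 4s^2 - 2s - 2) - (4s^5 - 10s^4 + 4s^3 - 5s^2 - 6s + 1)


Distribute the minus sign:
  (8s^3 + 4s^2 - 2s - 2)
- (4s^5 - 10s^4 + 4s^3 - 5s^2 - 6s + 1)
Negate second polynomial: -4s^5 + 10s^4 - 4s^3 + 5s^2 + 6s - 1
Add: -4s^5 + 10s^4 + 4s^3 + 9s^2 + 4s - 3


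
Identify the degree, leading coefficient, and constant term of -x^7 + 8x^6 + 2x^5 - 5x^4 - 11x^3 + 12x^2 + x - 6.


Highest power of x is 7, with coefficient -1. Constant term is -6.
Degree = 7, leading coefficient = -1, constant term = -6


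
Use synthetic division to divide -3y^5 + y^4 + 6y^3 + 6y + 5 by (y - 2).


Synthetic division with c = 2. Coefficients: -3, 1, 6, 0, 6, 5
Bring down -3.
  -3 * 2 = -6; -6 + 1 = -5
  -5 * 2 = -10; -10 + 6 = -4
  -4 * 2 = -8; -8 + 0 = -8
  -8 * 2 = -16; -16 + 6 = -10
  -10 * 2 = -20; -20 + 5 = -15
Quotient: -3y^4 - 5y^3 - 4y^2 - 8y - 10, Remainder: -15


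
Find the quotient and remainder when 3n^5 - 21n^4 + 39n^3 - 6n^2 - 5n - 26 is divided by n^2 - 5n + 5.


(3n^5 - 21n^4 + 39n^3 - 6n^2 - 5n - 26) / (n^2 - 5n + 5)
Step 1: 3n^3 * (n^2 - 5n + 5) = 3n^5 - 15n^4 + 15n^3; subtract.
Step 2: -6n^2 * (n^2 - 5n + 5) = -6n^4 + 30n^3 - 30n^2; subtract.
Step 3: -6n * (n^2 - 5n + 5) = -6n^3 + 30n^2 - 30n; subtract.
Step 4: -6 * (n^2 - 5n + 5) = -6n^2 + 30n - 30; subtract.
Quotient: 3n^3 - 6n^2 - 6n - 6, Remainder: -5n + 4


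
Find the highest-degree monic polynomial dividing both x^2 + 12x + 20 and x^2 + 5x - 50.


Factor each:
  x^2 + 12x + 20 = (x + 10)(x + 2)
  x^2 + 5x - 50 = (x + 10)(x - 5)
Common monic factor: x + 10


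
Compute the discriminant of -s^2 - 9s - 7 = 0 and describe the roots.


D = b^2 - 4ac = (-9)^2 - 4(-1)(-7) = 81 - 28 = 53
Since D > 0: two distinct irrational roots


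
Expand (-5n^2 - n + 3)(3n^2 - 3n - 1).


Distribute each term of the first polynomial:
  (-5n^2)(3n^2 - 3n - 1) = -15n^4 + 15n^3 + 5n^2
  (-n)(3n^2 - 3n - 1) = -3n^3 + 3n^2 + n
  (3)(3n^2 - 3n - 1) = 9n^2 - 9n - 3
Sum: -15n^4 + 12n^3 + 17n^2 - 8n - 3


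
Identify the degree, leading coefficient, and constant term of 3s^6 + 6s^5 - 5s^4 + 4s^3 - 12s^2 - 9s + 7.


Highest power of s is 6, with coefficient 3. Constant term is 7.
Degree = 6, leading coefficient = 3, constant term = 7


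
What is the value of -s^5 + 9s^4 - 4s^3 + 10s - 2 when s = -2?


Using direct substitution:
  -1 * (-2)^5 = 32
  9 * (-2)^4 = 144
  -4 * (-2)^3 = 32
  0 * (-2)^2 = 0
  10 * (-2)^1 = -20
  constant: -2
Sum = 32 + 144 + 32 + 0 - 20 - 2 = 186


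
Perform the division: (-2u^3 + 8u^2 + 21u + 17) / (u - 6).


(-2u^3 + 8u^2 + 21u + 17) / (u - 6)
Step 1: -2u^2 * (u - 6) = -2u^3 + 12u^2; subtract.
Step 2: -4u * (u - 6) = -4u^2 + 24u; subtract.
Step 3: -3 * (u - 6) = -3u + 18; subtract.
Quotient: -2u^2 - 4u - 3, Remainder: -1


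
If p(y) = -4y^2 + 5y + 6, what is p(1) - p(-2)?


p(1) = 7
p(-2) = -20
p(1) - p(-2) = 7 + 20 = 27


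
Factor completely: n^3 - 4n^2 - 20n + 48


Try integer roots (divisors of 48). n=2: p(2)=0.
Divide out (n - 2): quotient is n^2 - 2n - 24.
Factor the quadratic: (n - 6)(n + 4)
Result: (n - 2)(n - 6)(n + 4)


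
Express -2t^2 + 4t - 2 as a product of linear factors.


Roots satisfy r1 + r2 = -b/a = 2 and r1*r2 = c/a = 1.
So r1 = 1, r2 = 1.
-2t^2 + 4t - 2 = -2(t - r1)(t - r2) = -2(t - 1)(t - 1)


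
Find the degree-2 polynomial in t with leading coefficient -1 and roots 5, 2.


p(t) = -(t - 5)(t - 2)
Expand: -t^2 + 7t - 10


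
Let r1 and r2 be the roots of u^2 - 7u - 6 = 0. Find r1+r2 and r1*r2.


For au^2+bu+c=0: sum = -b/a, product = c/a.
a=1, b=-7, c=-6
Sum = -(-7)/1 = 7
Product = (-6)/1 = -6


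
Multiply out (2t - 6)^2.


Expand (2t - 6)^2 by repeated multiplication:
= 4t^2 - 24t + 36


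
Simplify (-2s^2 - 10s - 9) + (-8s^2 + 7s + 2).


Align terms by degree and add:
  -2s^2 - 10s - 9
  -8s^2 + 7s + 2
= -10s^2 - 3s - 7


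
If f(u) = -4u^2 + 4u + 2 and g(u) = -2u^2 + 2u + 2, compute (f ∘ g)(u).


Substitute g(u) into f:
f(g(u)) = -4*(-2u^2 + 2u + 2)^2 + 4*(-2u^2 + 2u + 2) + 2
(-2u^2 + 2u + 2)^2 = 4u^4 - 8u^3 - 4u^2 + 8u + 4
Expand and combine: -16u^4 + 32u^3 + 8u^2 - 24u - 6


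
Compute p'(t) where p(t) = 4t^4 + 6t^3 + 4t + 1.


Apply the power rule term by term:
  d/dt(4t^4) = 16t^3
  d/dt(6t^3) = 18t^2
  d/dt(4t) = 4
  d/dt(1) = 0
p'(t) = 16t^3 + 18t^2 + 4


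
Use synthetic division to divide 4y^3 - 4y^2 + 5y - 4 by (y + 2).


Synthetic division with c = -2. Coefficients: 4, -4, 5, -4
Bring down 4.
  4 * -2 = -8; -8 - 4 = -12
  -12 * -2 = 24; 24 + 5 = 29
  29 * -2 = -58; -58 - 4 = -62
Quotient: 4y^2 - 12y + 29, Remainder: -62


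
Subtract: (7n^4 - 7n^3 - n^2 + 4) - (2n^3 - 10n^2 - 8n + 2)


Distribute the minus sign:
  (7n^4 - 7n^3 - n^2 + 4)
- (2n^3 - 10n^2 - 8n + 2)
Negate second polynomial: -2n^3 + 10n^2 + 8n - 2
Add: 7n^4 - 9n^3 + 9n^2 + 8n + 2


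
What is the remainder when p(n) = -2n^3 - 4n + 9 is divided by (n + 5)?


By the Remainder Theorem, the remainder equals p(-5):
  -2*(-5)^3 = 250
  0*(-5)^2 = 0
  -4*(-5)^1 = 20
  constant: 9
Sum: 250 + 0 + 20 + 9 = 279


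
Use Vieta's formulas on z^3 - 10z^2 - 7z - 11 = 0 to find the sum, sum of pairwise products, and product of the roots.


Monic cubic z^3+bz^2+cz+d=0: sum=-b, pairwise sum=c, product=-d.
b=-10, c=-7, d=-11
r1+r2+r3 = 10
r1r2+r1r3+r2r3 = -7
r1r2r3 = 11


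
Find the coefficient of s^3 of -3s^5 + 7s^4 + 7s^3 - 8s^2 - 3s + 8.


Read off the coefficient of s^3: 7


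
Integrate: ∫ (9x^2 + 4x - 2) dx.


Reverse power rule on each term:
  ∫ 9x^2 dx = 3x^3
  ∫ 4x dx = 2x^2
  ∫ -2 dx = -2x
F(x) = 3x^3 + 2x^2 - 2x + C


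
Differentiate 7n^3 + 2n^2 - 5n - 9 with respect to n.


Apply the power rule term by term:
  d/dn(7n^3) = 21n^2
  d/dn(2n^2) = 4n
  d/dn(-5n) = -5
  d/dn(-9) = 0
p'(n) = 21n^2 + 4n - 5


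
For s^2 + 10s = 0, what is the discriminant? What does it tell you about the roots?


D = b^2 - 4ac = (10)^2 - 4(1)(0) = 100 = 100
Since D > 0: two distinct rational roots


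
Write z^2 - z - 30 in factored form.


Roots satisfy r1 + r2 = -b/a = 1 and r1*r2 = c/a = -30.
So r1 = -5, r2 = 6.
z^2 - z - 30 = (z - r1)(z - r2) = (z + 5)(z - 6)


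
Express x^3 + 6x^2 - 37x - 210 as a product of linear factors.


Try integer roots (divisors of -210). x=-5: p(-5)=0.
Divide out (x + 5): quotient is x^2 + x - 42.
Factor the quadratic: (x + 7)(x - 6)
Result: (x + 5)(x + 7)(x - 6)


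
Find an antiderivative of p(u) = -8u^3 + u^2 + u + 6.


Reverse power rule on each term:
  ∫ -8u^3 du = -2u^4
  ∫ u^2 du = (1/3)u^3
  ∫ u du = (1/2)u^2
  ∫ 6 du = 6u
F(u) = -2u^4 + (1/3)u^3 + (1/2)u^2 + 6u + C


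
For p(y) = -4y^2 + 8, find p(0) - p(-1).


p(0) = 8
p(-1) = 4
p(0) - p(-1) = 8 - 4 = 4


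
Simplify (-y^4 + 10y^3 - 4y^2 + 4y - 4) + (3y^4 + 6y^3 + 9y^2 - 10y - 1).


Align terms by degree and add:
  -y^4 + 10y^3 - 4y^2 + 4y - 4
+ 3y^4 + 6y^3 + 9y^2 - 10y - 1
= 2y^4 + 16y^3 + 5y^2 - 6y - 5


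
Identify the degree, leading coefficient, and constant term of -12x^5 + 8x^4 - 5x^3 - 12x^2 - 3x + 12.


Highest power of x is 5, with coefficient -12. Constant term is 12.
Degree = 5, leading coefficient = -12, constant term = 12


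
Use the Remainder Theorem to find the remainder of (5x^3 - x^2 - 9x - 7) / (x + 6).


By the Remainder Theorem, the remainder equals p(-6):
  5*(-6)^3 = -1080
  -1*(-6)^2 = -36
  -9*(-6)^1 = 54
  constant: -7
Sum: -1080 - 36 + 54 - 7 = -1069


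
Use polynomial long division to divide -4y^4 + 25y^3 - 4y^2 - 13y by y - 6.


(-4y^4 + 25y^3 - 4y^2 - 13y) / (y - 6)
Step 1: -4y^3 * (y - 6) = -4y^4 + 24y^3; subtract.
Step 2: y^2 * (y - 6) = y^3 - 6y^2; subtract.
Step 3: 2y * (y - 6) = 2y^2 - 12y; subtract.
Step 4: -1 * (y - 6) = -y + 6; subtract.
Quotient: -4y^3 + y^2 + 2y - 1, Remainder: -6


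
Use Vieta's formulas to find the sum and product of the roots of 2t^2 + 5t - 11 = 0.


For at^2+bt+c=0: sum = -b/a, product = c/a.
a=2, b=5, c=-11
Sum = -(5)/2 = -5/2
Product = (-11)/2 = -11/2


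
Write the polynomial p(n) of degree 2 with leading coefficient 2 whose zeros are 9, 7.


p(n) = 2(n - 9)(n - 7)
Expand: 2n^2 - 32n + 126


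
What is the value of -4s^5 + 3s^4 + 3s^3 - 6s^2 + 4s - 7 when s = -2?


Using direct substitution:
  -4 * (-2)^5 = 128
  3 * (-2)^4 = 48
  3 * (-2)^3 = -24
  -6 * (-2)^2 = -24
  4 * (-2)^1 = -8
  constant: -7
Sum = 128 + 48 - 24 - 24 - 8 - 7 = 113


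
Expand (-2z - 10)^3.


Expand (-2z - 10)^3 by repeated multiplication:
  (-2z - 10)^2 = 4z^2 + 40z + 100
= -8z^3 - 120z^2 - 600z - 1000


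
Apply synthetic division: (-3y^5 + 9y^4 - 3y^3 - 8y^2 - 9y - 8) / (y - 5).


Synthetic division with c = 5. Coefficients: -3, 9, -3, -8, -9, -8
Bring down -3.
  -3 * 5 = -15; -15 + 9 = -6
  -6 * 5 = -30; -30 - 3 = -33
  -33 * 5 = -165; -165 - 8 = -173
  -173 * 5 = -865; -865 - 9 = -874
  -874 * 5 = -4370; -4370 - 8 = -4378
Quotient: -3y^4 - 6y^3 - 33y^2 - 173y - 874, Remainder: -4378


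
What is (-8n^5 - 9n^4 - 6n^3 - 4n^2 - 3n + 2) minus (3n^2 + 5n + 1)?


Distribute the minus sign:
  (-8n^5 - 9n^4 - 6n^3 - 4n^2 - 3n + 2)
- (3n^2 + 5n + 1)
Negate second polynomial: -3n^2 - 5n - 1
Add: -8n^5 - 9n^4 - 6n^3 - 7n^2 - 8n + 1


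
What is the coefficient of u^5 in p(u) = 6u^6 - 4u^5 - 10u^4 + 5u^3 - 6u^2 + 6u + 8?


Read off the coefficient of u^5: -4


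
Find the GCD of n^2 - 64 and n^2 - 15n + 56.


Factor each:
  n^2 - 64 = (n - 8)(n + 8)
  n^2 - 15n + 56 = (n - 8)(n - 7)
Common monic factor: n - 8


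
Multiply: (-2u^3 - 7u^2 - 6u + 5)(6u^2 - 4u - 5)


Distribute each term of the first polynomial:
  (-2u^3)(6u^2 - 4u - 5) = -12u^5 + 8u^4 + 10u^3
  (-7u^2)(6u^2 - 4u - 5) = -42u^4 + 28u^3 + 35u^2
  (-6u)(6u^2 - 4u - 5) = -36u^3 + 24u^2 + 30u
  (5)(6u^2 - 4u - 5) = 30u^2 - 20u - 25
Sum: -12u^5 - 34u^4 + 2u^3 + 89u^2 + 10u - 25


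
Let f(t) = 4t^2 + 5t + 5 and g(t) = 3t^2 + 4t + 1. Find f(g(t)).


Substitute g(t) into f:
f(g(t)) = 4*(3t^2 + 4t + 1)^2 + 5*(3t^2 + 4t + 1) + 5
(3t^2 + 4t + 1)^2 = 9t^4 + 24t^3 + 22t^2 + 8t + 1
Expand and combine: 36t^4 + 96t^3 + 103t^2 + 52t + 14


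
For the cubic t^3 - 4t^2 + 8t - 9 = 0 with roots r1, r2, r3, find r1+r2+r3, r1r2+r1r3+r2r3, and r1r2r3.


Monic cubic t^3+bt^2+ct+d=0: sum=-b, pairwise sum=c, product=-d.
b=-4, c=8, d=-9
r1+r2+r3 = 4
r1r2+r1r3+r2r3 = 8
r1r2r3 = 9


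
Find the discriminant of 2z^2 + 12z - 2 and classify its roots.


D = b^2 - 4ac = (12)^2 - 4(2)(-2) = 144 + 16 = 160
Since D > 0: two distinct irrational roots


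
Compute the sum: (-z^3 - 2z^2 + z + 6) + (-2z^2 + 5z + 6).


Align terms by degree and add:
  -z^3 - 2z^2 + z + 6
  -2z^2 + 5z + 6
= -z^3 - 4z^2 + 6z + 12


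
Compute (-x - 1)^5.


Expand (-x - 1)^5 by repeated multiplication:
  (-x - 1)^2 = x^2 + 2x + 1
  (-x - 1)^3 = -x^3 - 3x^2 - 3x - 1
  (-x - 1)^4 = x^4 + 4x^3 + 6x^2 + 4x + 1
= -x^5 - 5x^4 - 10x^3 - 10x^2 - 5x - 1


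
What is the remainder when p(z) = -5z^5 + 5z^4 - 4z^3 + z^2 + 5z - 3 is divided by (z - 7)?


By the Remainder Theorem, the remainder equals p(7):
  -5*(7)^5 = -84035
  5*(7)^4 = 12005
  -4*(7)^3 = -1372
  1*(7)^2 = 49
  5*(7)^1 = 35
  constant: -3
Sum: -84035 + 12005 - 1372 + 49 + 35 - 3 = -73321


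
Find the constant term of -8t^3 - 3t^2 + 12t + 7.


Read off the constant term: 7


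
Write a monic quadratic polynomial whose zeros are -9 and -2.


p(s) = (s + 9)(s + 2)
Expand: s^2 + 11s + 18


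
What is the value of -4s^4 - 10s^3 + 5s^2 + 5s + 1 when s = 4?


Using direct substitution:
  -4 * (4)^4 = -1024
  -10 * (4)^3 = -640
  5 * (4)^2 = 80
  5 * (4)^1 = 20
  constant: 1
Sum = -1024 - 640 + 80 + 20 + 1 = -1563


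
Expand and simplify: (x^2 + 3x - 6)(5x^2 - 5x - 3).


Distribute each term of the first polynomial:
  (x^2)(5x^2 - 5x - 3) = 5x^4 - 5x^3 - 3x^2
  (3x)(5x^2 - 5x - 3) = 15x^3 - 15x^2 - 9x
  (-6)(5x^2 - 5x - 3) = -30x^2 + 30x + 18
Sum: 5x^4 + 10x^3 - 48x^2 + 21x + 18


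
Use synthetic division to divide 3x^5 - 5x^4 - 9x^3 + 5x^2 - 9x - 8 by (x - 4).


Synthetic division with c = 4. Coefficients: 3, -5, -9, 5, -9, -8
Bring down 3.
  3 * 4 = 12; 12 - 5 = 7
  7 * 4 = 28; 28 - 9 = 19
  19 * 4 = 76; 76 + 5 = 81
  81 * 4 = 324; 324 - 9 = 315
  315 * 4 = 1260; 1260 - 8 = 1252
Quotient: 3x^4 + 7x^3 + 19x^2 + 81x + 315, Remainder: 1252


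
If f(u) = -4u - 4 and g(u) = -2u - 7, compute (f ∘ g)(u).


Substitute g(u) into f:
f(g(u)) = -4*(-2u - 7) + (-4)
Expand and combine: 8u + 24


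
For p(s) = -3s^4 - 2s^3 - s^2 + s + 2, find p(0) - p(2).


p(0) = 2
p(2) = -64
p(0) - p(2) = 2 + 64 = 66


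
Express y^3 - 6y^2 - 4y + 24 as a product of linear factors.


Try integer roots (divisors of 24). y=-2: p(-2)=0.
Divide out (y + 2): quotient is y^2 - 8y + 12.
Factor the quadratic: (y - 2)(y - 6)
Result: (y + 2)(y - 2)(y - 6)


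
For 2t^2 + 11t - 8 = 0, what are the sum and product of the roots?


For at^2+bt+c=0: sum = -b/a, product = c/a.
a=2, b=11, c=-8
Sum = -(11)/2 = -11/2
Product = (-8)/2 = -4


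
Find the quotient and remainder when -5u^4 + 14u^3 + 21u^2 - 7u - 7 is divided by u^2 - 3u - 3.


(-5u^4 + 14u^3 + 21u^2 - 7u - 7) / (u^2 - 3u - 3)
Step 1: -5u^2 * (u^2 - 3u - 3) = -5u^4 + 15u^3 + 15u^2; subtract.
Step 2: -u * (u^2 - 3u - 3) = -u^3 + 3u^2 + 3u; subtract.
Step 3: 3 * (u^2 - 3u - 3) = 3u^2 - 9u - 9; subtract.
Quotient: -5u^2 - u + 3, Remainder: -u + 2


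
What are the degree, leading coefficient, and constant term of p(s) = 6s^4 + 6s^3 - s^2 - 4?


Highest power of s is 4, with coefficient 6. Constant term is -4.
Degree = 4, leading coefficient = 6, constant term = -4


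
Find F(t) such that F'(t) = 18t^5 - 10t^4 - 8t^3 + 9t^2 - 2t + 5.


Reverse power rule on each term:
  ∫ 18t^5 dt = 3t^6
  ∫ -10t^4 dt = -2t^5
  ∫ -8t^3 dt = -2t^4
  ∫ 9t^2 dt = 3t^3
  ∫ -2t dt = -t^2
  ∫ 5 dt = 5t
F(t) = 3t^6 - 2t^5 - 2t^4 + 3t^3 - t^2 + 5t + C
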